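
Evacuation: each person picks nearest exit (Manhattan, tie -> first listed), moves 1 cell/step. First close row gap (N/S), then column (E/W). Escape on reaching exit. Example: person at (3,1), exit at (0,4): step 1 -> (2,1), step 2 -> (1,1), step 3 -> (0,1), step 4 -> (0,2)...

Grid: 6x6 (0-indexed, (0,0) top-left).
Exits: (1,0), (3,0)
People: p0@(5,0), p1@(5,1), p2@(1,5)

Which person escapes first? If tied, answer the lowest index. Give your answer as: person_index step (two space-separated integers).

Answer: 0 2

Derivation:
Step 1: p0:(5,0)->(4,0) | p1:(5,1)->(4,1) | p2:(1,5)->(1,4)
Step 2: p0:(4,0)->(3,0)->EXIT | p1:(4,1)->(3,1) | p2:(1,4)->(1,3)
Step 3: p0:escaped | p1:(3,1)->(3,0)->EXIT | p2:(1,3)->(1,2)
Step 4: p0:escaped | p1:escaped | p2:(1,2)->(1,1)
Step 5: p0:escaped | p1:escaped | p2:(1,1)->(1,0)->EXIT
Exit steps: [2, 3, 5]
First to escape: p0 at step 2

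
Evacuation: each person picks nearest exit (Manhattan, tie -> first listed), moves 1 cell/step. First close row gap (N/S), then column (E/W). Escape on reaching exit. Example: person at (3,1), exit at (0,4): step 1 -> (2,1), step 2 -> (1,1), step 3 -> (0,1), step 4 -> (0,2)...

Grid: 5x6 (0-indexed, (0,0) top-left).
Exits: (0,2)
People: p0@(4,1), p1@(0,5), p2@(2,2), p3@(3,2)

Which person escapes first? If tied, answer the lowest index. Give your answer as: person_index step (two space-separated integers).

Step 1: p0:(4,1)->(3,1) | p1:(0,5)->(0,4) | p2:(2,2)->(1,2) | p3:(3,2)->(2,2)
Step 2: p0:(3,1)->(2,1) | p1:(0,4)->(0,3) | p2:(1,2)->(0,2)->EXIT | p3:(2,2)->(1,2)
Step 3: p0:(2,1)->(1,1) | p1:(0,3)->(0,2)->EXIT | p2:escaped | p3:(1,2)->(0,2)->EXIT
Step 4: p0:(1,1)->(0,1) | p1:escaped | p2:escaped | p3:escaped
Step 5: p0:(0,1)->(0,2)->EXIT | p1:escaped | p2:escaped | p3:escaped
Exit steps: [5, 3, 2, 3]
First to escape: p2 at step 2

Answer: 2 2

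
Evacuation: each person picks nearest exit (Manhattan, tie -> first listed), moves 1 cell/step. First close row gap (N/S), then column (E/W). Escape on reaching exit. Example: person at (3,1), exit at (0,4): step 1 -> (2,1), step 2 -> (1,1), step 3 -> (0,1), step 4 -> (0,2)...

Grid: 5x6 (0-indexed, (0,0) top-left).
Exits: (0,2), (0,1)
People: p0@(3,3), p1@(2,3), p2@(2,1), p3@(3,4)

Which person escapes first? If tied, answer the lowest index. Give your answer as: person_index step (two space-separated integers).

Answer: 2 2

Derivation:
Step 1: p0:(3,3)->(2,3) | p1:(2,3)->(1,3) | p2:(2,1)->(1,1) | p3:(3,4)->(2,4)
Step 2: p0:(2,3)->(1,3) | p1:(1,3)->(0,3) | p2:(1,1)->(0,1)->EXIT | p3:(2,4)->(1,4)
Step 3: p0:(1,3)->(0,3) | p1:(0,3)->(0,2)->EXIT | p2:escaped | p3:(1,4)->(0,4)
Step 4: p0:(0,3)->(0,2)->EXIT | p1:escaped | p2:escaped | p3:(0,4)->(0,3)
Step 5: p0:escaped | p1:escaped | p2:escaped | p3:(0,3)->(0,2)->EXIT
Exit steps: [4, 3, 2, 5]
First to escape: p2 at step 2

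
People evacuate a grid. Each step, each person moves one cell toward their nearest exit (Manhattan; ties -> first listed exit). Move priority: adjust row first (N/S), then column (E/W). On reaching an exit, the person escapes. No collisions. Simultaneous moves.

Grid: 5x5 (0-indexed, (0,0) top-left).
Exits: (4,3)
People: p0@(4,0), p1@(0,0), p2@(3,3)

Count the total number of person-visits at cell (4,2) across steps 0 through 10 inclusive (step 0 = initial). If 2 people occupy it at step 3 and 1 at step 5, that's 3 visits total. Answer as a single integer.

Answer: 2

Derivation:
Step 0: p0@(4,0) p1@(0,0) p2@(3,3) -> at (4,2): 0 [-], cum=0
Step 1: p0@(4,1) p1@(1,0) p2@ESC -> at (4,2): 0 [-], cum=0
Step 2: p0@(4,2) p1@(2,0) p2@ESC -> at (4,2): 1 [p0], cum=1
Step 3: p0@ESC p1@(3,0) p2@ESC -> at (4,2): 0 [-], cum=1
Step 4: p0@ESC p1@(4,0) p2@ESC -> at (4,2): 0 [-], cum=1
Step 5: p0@ESC p1@(4,1) p2@ESC -> at (4,2): 0 [-], cum=1
Step 6: p0@ESC p1@(4,2) p2@ESC -> at (4,2): 1 [p1], cum=2
Step 7: p0@ESC p1@ESC p2@ESC -> at (4,2): 0 [-], cum=2
Total visits = 2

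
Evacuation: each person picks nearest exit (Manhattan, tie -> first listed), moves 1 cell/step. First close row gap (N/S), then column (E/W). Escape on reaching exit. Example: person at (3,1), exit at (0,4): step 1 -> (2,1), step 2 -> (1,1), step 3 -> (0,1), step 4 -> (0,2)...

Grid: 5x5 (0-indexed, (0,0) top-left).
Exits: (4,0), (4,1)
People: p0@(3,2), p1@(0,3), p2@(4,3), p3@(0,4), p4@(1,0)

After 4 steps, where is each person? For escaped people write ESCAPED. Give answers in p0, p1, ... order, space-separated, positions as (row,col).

Step 1: p0:(3,2)->(4,2) | p1:(0,3)->(1,3) | p2:(4,3)->(4,2) | p3:(0,4)->(1,4) | p4:(1,0)->(2,0)
Step 2: p0:(4,2)->(4,1)->EXIT | p1:(1,3)->(2,3) | p2:(4,2)->(4,1)->EXIT | p3:(1,4)->(2,4) | p4:(2,0)->(3,0)
Step 3: p0:escaped | p1:(2,3)->(3,3) | p2:escaped | p3:(2,4)->(3,4) | p4:(3,0)->(4,0)->EXIT
Step 4: p0:escaped | p1:(3,3)->(4,3) | p2:escaped | p3:(3,4)->(4,4) | p4:escaped

ESCAPED (4,3) ESCAPED (4,4) ESCAPED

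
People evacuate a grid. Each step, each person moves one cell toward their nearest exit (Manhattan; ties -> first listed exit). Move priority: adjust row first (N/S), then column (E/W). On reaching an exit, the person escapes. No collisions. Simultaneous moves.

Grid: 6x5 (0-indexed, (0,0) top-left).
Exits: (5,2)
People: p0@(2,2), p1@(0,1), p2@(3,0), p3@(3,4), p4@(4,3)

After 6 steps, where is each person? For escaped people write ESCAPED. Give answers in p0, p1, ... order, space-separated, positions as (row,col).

Step 1: p0:(2,2)->(3,2) | p1:(0,1)->(1,1) | p2:(3,0)->(4,0) | p3:(3,4)->(4,4) | p4:(4,3)->(5,3)
Step 2: p0:(3,2)->(4,2) | p1:(1,1)->(2,1) | p2:(4,0)->(5,0) | p3:(4,4)->(5,4) | p4:(5,3)->(5,2)->EXIT
Step 3: p0:(4,2)->(5,2)->EXIT | p1:(2,1)->(3,1) | p2:(5,0)->(5,1) | p3:(5,4)->(5,3) | p4:escaped
Step 4: p0:escaped | p1:(3,1)->(4,1) | p2:(5,1)->(5,2)->EXIT | p3:(5,3)->(5,2)->EXIT | p4:escaped
Step 5: p0:escaped | p1:(4,1)->(5,1) | p2:escaped | p3:escaped | p4:escaped
Step 6: p0:escaped | p1:(5,1)->(5,2)->EXIT | p2:escaped | p3:escaped | p4:escaped

ESCAPED ESCAPED ESCAPED ESCAPED ESCAPED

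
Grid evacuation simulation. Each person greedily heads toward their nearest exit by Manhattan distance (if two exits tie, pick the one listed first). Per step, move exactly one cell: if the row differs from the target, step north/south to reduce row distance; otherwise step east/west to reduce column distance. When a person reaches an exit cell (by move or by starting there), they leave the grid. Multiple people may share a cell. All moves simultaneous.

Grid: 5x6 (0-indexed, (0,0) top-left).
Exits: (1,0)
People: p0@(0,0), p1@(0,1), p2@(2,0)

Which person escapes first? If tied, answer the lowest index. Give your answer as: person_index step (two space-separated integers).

Step 1: p0:(0,0)->(1,0)->EXIT | p1:(0,1)->(1,1) | p2:(2,0)->(1,0)->EXIT
Step 2: p0:escaped | p1:(1,1)->(1,0)->EXIT | p2:escaped
Exit steps: [1, 2, 1]
First to escape: p0 at step 1

Answer: 0 1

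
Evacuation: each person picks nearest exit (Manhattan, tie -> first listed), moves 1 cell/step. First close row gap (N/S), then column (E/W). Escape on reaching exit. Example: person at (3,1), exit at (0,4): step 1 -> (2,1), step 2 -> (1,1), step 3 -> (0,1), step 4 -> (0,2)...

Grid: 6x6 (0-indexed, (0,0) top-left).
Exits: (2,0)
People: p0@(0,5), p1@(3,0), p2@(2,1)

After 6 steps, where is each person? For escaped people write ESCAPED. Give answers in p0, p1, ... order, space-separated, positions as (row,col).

Step 1: p0:(0,5)->(1,5) | p1:(3,0)->(2,0)->EXIT | p2:(2,1)->(2,0)->EXIT
Step 2: p0:(1,5)->(2,5) | p1:escaped | p2:escaped
Step 3: p0:(2,5)->(2,4) | p1:escaped | p2:escaped
Step 4: p0:(2,4)->(2,3) | p1:escaped | p2:escaped
Step 5: p0:(2,3)->(2,2) | p1:escaped | p2:escaped
Step 6: p0:(2,2)->(2,1) | p1:escaped | p2:escaped

(2,1) ESCAPED ESCAPED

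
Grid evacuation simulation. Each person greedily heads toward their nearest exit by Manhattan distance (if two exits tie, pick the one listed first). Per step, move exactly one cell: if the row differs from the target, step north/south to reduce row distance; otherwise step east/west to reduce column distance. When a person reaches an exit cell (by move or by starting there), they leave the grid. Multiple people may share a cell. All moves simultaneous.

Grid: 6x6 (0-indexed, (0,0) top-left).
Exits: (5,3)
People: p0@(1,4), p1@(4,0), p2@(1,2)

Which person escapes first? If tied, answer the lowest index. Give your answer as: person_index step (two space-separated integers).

Answer: 1 4

Derivation:
Step 1: p0:(1,4)->(2,4) | p1:(4,0)->(5,0) | p2:(1,2)->(2,2)
Step 2: p0:(2,4)->(3,4) | p1:(5,0)->(5,1) | p2:(2,2)->(3,2)
Step 3: p0:(3,4)->(4,4) | p1:(5,1)->(5,2) | p2:(3,2)->(4,2)
Step 4: p0:(4,4)->(5,4) | p1:(5,2)->(5,3)->EXIT | p2:(4,2)->(5,2)
Step 5: p0:(5,4)->(5,3)->EXIT | p1:escaped | p2:(5,2)->(5,3)->EXIT
Exit steps: [5, 4, 5]
First to escape: p1 at step 4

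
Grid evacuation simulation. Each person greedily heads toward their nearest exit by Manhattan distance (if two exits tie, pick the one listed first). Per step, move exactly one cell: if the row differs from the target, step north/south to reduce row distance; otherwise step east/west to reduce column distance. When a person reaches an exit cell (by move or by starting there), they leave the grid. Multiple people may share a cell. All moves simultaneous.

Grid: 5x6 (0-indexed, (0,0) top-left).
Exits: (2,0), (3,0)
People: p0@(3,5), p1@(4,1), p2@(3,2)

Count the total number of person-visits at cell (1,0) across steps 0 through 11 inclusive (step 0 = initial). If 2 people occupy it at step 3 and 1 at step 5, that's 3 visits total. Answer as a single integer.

Step 0: p0@(3,5) p1@(4,1) p2@(3,2) -> at (1,0): 0 [-], cum=0
Step 1: p0@(3,4) p1@(3,1) p2@(3,1) -> at (1,0): 0 [-], cum=0
Step 2: p0@(3,3) p1@ESC p2@ESC -> at (1,0): 0 [-], cum=0
Step 3: p0@(3,2) p1@ESC p2@ESC -> at (1,0): 0 [-], cum=0
Step 4: p0@(3,1) p1@ESC p2@ESC -> at (1,0): 0 [-], cum=0
Step 5: p0@ESC p1@ESC p2@ESC -> at (1,0): 0 [-], cum=0
Total visits = 0

Answer: 0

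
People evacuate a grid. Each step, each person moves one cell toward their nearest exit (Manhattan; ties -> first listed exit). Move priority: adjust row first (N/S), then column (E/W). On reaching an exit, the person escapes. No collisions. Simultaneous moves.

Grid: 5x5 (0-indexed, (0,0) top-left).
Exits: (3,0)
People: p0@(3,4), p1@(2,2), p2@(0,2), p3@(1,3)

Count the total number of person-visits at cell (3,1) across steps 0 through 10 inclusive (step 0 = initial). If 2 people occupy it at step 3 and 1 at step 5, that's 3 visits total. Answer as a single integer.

Step 0: p0@(3,4) p1@(2,2) p2@(0,2) p3@(1,3) -> at (3,1): 0 [-], cum=0
Step 1: p0@(3,3) p1@(3,2) p2@(1,2) p3@(2,3) -> at (3,1): 0 [-], cum=0
Step 2: p0@(3,2) p1@(3,1) p2@(2,2) p3@(3,3) -> at (3,1): 1 [p1], cum=1
Step 3: p0@(3,1) p1@ESC p2@(3,2) p3@(3,2) -> at (3,1): 1 [p0], cum=2
Step 4: p0@ESC p1@ESC p2@(3,1) p3@(3,1) -> at (3,1): 2 [p2,p3], cum=4
Step 5: p0@ESC p1@ESC p2@ESC p3@ESC -> at (3,1): 0 [-], cum=4
Total visits = 4

Answer: 4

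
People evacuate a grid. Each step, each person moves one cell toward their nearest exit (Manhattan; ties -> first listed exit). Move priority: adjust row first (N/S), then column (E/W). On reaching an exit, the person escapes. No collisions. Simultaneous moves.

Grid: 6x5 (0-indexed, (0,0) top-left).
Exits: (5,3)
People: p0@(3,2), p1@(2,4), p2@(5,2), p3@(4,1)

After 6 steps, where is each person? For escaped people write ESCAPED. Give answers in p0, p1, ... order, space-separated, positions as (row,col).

Step 1: p0:(3,2)->(4,2) | p1:(2,4)->(3,4) | p2:(5,2)->(5,3)->EXIT | p3:(4,1)->(5,1)
Step 2: p0:(4,2)->(5,2) | p1:(3,4)->(4,4) | p2:escaped | p3:(5,1)->(5,2)
Step 3: p0:(5,2)->(5,3)->EXIT | p1:(4,4)->(5,4) | p2:escaped | p3:(5,2)->(5,3)->EXIT
Step 4: p0:escaped | p1:(5,4)->(5,3)->EXIT | p2:escaped | p3:escaped

ESCAPED ESCAPED ESCAPED ESCAPED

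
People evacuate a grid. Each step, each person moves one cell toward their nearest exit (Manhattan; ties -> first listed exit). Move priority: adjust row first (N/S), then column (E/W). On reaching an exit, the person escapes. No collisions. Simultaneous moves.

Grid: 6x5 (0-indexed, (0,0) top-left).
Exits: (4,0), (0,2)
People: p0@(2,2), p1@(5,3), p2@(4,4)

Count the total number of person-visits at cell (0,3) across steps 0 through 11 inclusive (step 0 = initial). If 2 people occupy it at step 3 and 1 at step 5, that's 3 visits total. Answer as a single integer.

Step 0: p0@(2,2) p1@(5,3) p2@(4,4) -> at (0,3): 0 [-], cum=0
Step 1: p0@(1,2) p1@(4,3) p2@(4,3) -> at (0,3): 0 [-], cum=0
Step 2: p0@ESC p1@(4,2) p2@(4,2) -> at (0,3): 0 [-], cum=0
Step 3: p0@ESC p1@(4,1) p2@(4,1) -> at (0,3): 0 [-], cum=0
Step 4: p0@ESC p1@ESC p2@ESC -> at (0,3): 0 [-], cum=0
Total visits = 0

Answer: 0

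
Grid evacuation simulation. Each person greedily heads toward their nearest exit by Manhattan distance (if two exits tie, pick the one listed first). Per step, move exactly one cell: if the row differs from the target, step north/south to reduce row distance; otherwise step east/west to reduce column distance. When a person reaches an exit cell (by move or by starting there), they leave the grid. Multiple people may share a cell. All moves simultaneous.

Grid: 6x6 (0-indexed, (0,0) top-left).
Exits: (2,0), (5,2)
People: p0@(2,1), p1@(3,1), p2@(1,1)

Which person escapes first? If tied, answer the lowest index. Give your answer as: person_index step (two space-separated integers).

Step 1: p0:(2,1)->(2,0)->EXIT | p1:(3,1)->(2,1) | p2:(1,1)->(2,1)
Step 2: p0:escaped | p1:(2,1)->(2,0)->EXIT | p2:(2,1)->(2,0)->EXIT
Exit steps: [1, 2, 2]
First to escape: p0 at step 1

Answer: 0 1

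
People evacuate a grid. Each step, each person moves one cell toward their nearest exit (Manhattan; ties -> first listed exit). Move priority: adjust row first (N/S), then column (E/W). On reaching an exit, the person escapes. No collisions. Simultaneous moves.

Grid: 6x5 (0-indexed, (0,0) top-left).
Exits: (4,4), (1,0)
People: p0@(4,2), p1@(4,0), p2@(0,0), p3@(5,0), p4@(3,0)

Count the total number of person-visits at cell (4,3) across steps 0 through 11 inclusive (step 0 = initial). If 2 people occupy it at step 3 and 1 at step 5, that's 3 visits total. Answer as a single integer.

Step 0: p0@(4,2) p1@(4,0) p2@(0,0) p3@(5,0) p4@(3,0) -> at (4,3): 0 [-], cum=0
Step 1: p0@(4,3) p1@(3,0) p2@ESC p3@(4,0) p4@(2,0) -> at (4,3): 1 [p0], cum=1
Step 2: p0@ESC p1@(2,0) p2@ESC p3@(3,0) p4@ESC -> at (4,3): 0 [-], cum=1
Step 3: p0@ESC p1@ESC p2@ESC p3@(2,0) p4@ESC -> at (4,3): 0 [-], cum=1
Step 4: p0@ESC p1@ESC p2@ESC p3@ESC p4@ESC -> at (4,3): 0 [-], cum=1
Total visits = 1

Answer: 1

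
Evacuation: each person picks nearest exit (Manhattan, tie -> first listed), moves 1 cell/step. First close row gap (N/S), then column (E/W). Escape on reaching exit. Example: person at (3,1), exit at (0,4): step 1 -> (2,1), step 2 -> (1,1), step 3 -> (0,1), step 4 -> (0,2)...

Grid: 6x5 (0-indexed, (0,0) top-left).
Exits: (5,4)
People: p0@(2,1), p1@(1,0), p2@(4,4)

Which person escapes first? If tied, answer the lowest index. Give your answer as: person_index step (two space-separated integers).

Step 1: p0:(2,1)->(3,1) | p1:(1,0)->(2,0) | p2:(4,4)->(5,4)->EXIT
Step 2: p0:(3,1)->(4,1) | p1:(2,0)->(3,0) | p2:escaped
Step 3: p0:(4,1)->(5,1) | p1:(3,0)->(4,0) | p2:escaped
Step 4: p0:(5,1)->(5,2) | p1:(4,0)->(5,0) | p2:escaped
Step 5: p0:(5,2)->(5,3) | p1:(5,0)->(5,1) | p2:escaped
Step 6: p0:(5,3)->(5,4)->EXIT | p1:(5,1)->(5,2) | p2:escaped
Step 7: p0:escaped | p1:(5,2)->(5,3) | p2:escaped
Step 8: p0:escaped | p1:(5,3)->(5,4)->EXIT | p2:escaped
Exit steps: [6, 8, 1]
First to escape: p2 at step 1

Answer: 2 1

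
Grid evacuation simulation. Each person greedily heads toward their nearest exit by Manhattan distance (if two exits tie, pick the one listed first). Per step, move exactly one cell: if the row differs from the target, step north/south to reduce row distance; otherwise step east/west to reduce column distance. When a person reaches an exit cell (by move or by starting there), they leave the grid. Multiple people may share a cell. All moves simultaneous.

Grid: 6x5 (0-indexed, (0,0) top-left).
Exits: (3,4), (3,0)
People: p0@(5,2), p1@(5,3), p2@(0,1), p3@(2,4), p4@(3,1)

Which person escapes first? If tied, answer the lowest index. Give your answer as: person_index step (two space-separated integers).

Step 1: p0:(5,2)->(4,2) | p1:(5,3)->(4,3) | p2:(0,1)->(1,1) | p3:(2,4)->(3,4)->EXIT | p4:(3,1)->(3,0)->EXIT
Step 2: p0:(4,2)->(3,2) | p1:(4,3)->(3,3) | p2:(1,1)->(2,1) | p3:escaped | p4:escaped
Step 3: p0:(3,2)->(3,3) | p1:(3,3)->(3,4)->EXIT | p2:(2,1)->(3,1) | p3:escaped | p4:escaped
Step 4: p0:(3,3)->(3,4)->EXIT | p1:escaped | p2:(3,1)->(3,0)->EXIT | p3:escaped | p4:escaped
Exit steps: [4, 3, 4, 1, 1]
First to escape: p3 at step 1

Answer: 3 1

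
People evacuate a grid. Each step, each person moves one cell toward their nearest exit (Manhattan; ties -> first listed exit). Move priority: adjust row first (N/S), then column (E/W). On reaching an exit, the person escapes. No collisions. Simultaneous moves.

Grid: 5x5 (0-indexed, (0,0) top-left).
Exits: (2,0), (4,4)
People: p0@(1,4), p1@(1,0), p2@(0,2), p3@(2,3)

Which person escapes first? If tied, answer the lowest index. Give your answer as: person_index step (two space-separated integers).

Step 1: p0:(1,4)->(2,4) | p1:(1,0)->(2,0)->EXIT | p2:(0,2)->(1,2) | p3:(2,3)->(2,2)
Step 2: p0:(2,4)->(3,4) | p1:escaped | p2:(1,2)->(2,2) | p3:(2,2)->(2,1)
Step 3: p0:(3,4)->(4,4)->EXIT | p1:escaped | p2:(2,2)->(2,1) | p3:(2,1)->(2,0)->EXIT
Step 4: p0:escaped | p1:escaped | p2:(2,1)->(2,0)->EXIT | p3:escaped
Exit steps: [3, 1, 4, 3]
First to escape: p1 at step 1

Answer: 1 1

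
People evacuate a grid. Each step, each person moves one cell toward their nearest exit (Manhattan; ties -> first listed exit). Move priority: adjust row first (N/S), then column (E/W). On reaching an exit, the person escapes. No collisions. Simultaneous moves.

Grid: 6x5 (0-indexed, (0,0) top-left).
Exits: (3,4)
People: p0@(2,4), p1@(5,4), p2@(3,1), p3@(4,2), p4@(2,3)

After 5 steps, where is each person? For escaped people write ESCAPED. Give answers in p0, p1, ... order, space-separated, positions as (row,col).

Step 1: p0:(2,4)->(3,4)->EXIT | p1:(5,4)->(4,4) | p2:(3,1)->(3,2) | p3:(4,2)->(3,2) | p4:(2,3)->(3,3)
Step 2: p0:escaped | p1:(4,4)->(3,4)->EXIT | p2:(3,2)->(3,3) | p3:(3,2)->(3,3) | p4:(3,3)->(3,4)->EXIT
Step 3: p0:escaped | p1:escaped | p2:(3,3)->(3,4)->EXIT | p3:(3,3)->(3,4)->EXIT | p4:escaped

ESCAPED ESCAPED ESCAPED ESCAPED ESCAPED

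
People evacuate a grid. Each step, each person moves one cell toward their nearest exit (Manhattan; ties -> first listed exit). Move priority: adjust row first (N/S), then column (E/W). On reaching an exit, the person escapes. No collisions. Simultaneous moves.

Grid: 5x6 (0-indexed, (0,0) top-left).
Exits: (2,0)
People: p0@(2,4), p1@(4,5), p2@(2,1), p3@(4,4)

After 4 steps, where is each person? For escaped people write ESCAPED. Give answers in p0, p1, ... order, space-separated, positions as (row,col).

Step 1: p0:(2,4)->(2,3) | p1:(4,5)->(3,5) | p2:(2,1)->(2,0)->EXIT | p3:(4,4)->(3,4)
Step 2: p0:(2,3)->(2,2) | p1:(3,5)->(2,5) | p2:escaped | p3:(3,4)->(2,4)
Step 3: p0:(2,2)->(2,1) | p1:(2,5)->(2,4) | p2:escaped | p3:(2,4)->(2,3)
Step 4: p0:(2,1)->(2,0)->EXIT | p1:(2,4)->(2,3) | p2:escaped | p3:(2,3)->(2,2)

ESCAPED (2,3) ESCAPED (2,2)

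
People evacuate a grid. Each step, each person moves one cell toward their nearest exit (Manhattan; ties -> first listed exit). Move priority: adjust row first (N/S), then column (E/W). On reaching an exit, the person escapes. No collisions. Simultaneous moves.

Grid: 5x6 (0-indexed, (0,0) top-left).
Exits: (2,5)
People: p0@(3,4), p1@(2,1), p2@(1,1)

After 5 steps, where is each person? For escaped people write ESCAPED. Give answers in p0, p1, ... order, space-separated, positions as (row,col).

Step 1: p0:(3,4)->(2,4) | p1:(2,1)->(2,2) | p2:(1,1)->(2,1)
Step 2: p0:(2,4)->(2,5)->EXIT | p1:(2,2)->(2,3) | p2:(2,1)->(2,2)
Step 3: p0:escaped | p1:(2,3)->(2,4) | p2:(2,2)->(2,3)
Step 4: p0:escaped | p1:(2,4)->(2,5)->EXIT | p2:(2,3)->(2,4)
Step 5: p0:escaped | p1:escaped | p2:(2,4)->(2,5)->EXIT

ESCAPED ESCAPED ESCAPED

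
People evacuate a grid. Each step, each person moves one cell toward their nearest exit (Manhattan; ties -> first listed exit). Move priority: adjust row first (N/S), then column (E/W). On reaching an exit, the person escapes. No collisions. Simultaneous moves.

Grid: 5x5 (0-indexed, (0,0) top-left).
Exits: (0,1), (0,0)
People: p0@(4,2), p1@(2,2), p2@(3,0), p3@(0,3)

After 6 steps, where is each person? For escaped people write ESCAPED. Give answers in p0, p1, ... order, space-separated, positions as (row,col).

Step 1: p0:(4,2)->(3,2) | p1:(2,2)->(1,2) | p2:(3,0)->(2,0) | p3:(0,3)->(0,2)
Step 2: p0:(3,2)->(2,2) | p1:(1,2)->(0,2) | p2:(2,0)->(1,0) | p3:(0,2)->(0,1)->EXIT
Step 3: p0:(2,2)->(1,2) | p1:(0,2)->(0,1)->EXIT | p2:(1,0)->(0,0)->EXIT | p3:escaped
Step 4: p0:(1,2)->(0,2) | p1:escaped | p2:escaped | p3:escaped
Step 5: p0:(0,2)->(0,1)->EXIT | p1:escaped | p2:escaped | p3:escaped

ESCAPED ESCAPED ESCAPED ESCAPED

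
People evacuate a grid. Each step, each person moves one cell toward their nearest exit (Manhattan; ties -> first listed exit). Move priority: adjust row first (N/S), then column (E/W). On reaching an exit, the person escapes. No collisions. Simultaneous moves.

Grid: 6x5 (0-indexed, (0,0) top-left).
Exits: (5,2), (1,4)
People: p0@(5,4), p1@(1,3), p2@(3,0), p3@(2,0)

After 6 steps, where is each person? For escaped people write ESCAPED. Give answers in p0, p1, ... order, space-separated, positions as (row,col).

Step 1: p0:(5,4)->(5,3) | p1:(1,3)->(1,4)->EXIT | p2:(3,0)->(4,0) | p3:(2,0)->(3,0)
Step 2: p0:(5,3)->(5,2)->EXIT | p1:escaped | p2:(4,0)->(5,0) | p3:(3,0)->(4,0)
Step 3: p0:escaped | p1:escaped | p2:(5,0)->(5,1) | p3:(4,0)->(5,0)
Step 4: p0:escaped | p1:escaped | p2:(5,1)->(5,2)->EXIT | p3:(5,0)->(5,1)
Step 5: p0:escaped | p1:escaped | p2:escaped | p3:(5,1)->(5,2)->EXIT

ESCAPED ESCAPED ESCAPED ESCAPED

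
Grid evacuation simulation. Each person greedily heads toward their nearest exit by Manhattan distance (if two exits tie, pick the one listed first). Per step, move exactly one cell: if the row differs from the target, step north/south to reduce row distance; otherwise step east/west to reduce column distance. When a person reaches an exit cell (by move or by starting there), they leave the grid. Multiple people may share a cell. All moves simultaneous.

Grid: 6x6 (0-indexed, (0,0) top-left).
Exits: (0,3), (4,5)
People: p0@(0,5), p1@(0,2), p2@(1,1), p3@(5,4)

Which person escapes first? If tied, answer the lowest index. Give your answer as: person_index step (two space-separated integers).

Answer: 1 1

Derivation:
Step 1: p0:(0,5)->(0,4) | p1:(0,2)->(0,3)->EXIT | p2:(1,1)->(0,1) | p3:(5,4)->(4,4)
Step 2: p0:(0,4)->(0,3)->EXIT | p1:escaped | p2:(0,1)->(0,2) | p3:(4,4)->(4,5)->EXIT
Step 3: p0:escaped | p1:escaped | p2:(0,2)->(0,3)->EXIT | p3:escaped
Exit steps: [2, 1, 3, 2]
First to escape: p1 at step 1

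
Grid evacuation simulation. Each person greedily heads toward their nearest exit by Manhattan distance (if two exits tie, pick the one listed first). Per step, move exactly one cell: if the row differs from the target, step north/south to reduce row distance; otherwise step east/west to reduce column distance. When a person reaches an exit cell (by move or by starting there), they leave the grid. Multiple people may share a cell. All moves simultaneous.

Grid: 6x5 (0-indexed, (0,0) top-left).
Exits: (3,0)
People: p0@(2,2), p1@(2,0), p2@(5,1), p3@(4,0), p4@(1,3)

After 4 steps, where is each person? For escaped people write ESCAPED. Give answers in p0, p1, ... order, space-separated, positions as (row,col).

Step 1: p0:(2,2)->(3,2) | p1:(2,0)->(3,0)->EXIT | p2:(5,1)->(4,1) | p3:(4,0)->(3,0)->EXIT | p4:(1,3)->(2,3)
Step 2: p0:(3,2)->(3,1) | p1:escaped | p2:(4,1)->(3,1) | p3:escaped | p4:(2,3)->(3,3)
Step 3: p0:(3,1)->(3,0)->EXIT | p1:escaped | p2:(3,1)->(3,0)->EXIT | p3:escaped | p4:(3,3)->(3,2)
Step 4: p0:escaped | p1:escaped | p2:escaped | p3:escaped | p4:(3,2)->(3,1)

ESCAPED ESCAPED ESCAPED ESCAPED (3,1)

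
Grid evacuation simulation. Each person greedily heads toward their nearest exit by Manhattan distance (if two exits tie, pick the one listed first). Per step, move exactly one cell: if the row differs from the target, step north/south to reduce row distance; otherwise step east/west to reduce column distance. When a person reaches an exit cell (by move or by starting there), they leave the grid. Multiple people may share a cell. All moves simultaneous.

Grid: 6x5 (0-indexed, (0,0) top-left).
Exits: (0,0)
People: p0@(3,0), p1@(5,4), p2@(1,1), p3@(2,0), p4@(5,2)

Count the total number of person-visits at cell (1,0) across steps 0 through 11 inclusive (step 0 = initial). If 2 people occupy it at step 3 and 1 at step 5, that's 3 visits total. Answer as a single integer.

Answer: 2

Derivation:
Step 0: p0@(3,0) p1@(5,4) p2@(1,1) p3@(2,0) p4@(5,2) -> at (1,0): 0 [-], cum=0
Step 1: p0@(2,0) p1@(4,4) p2@(0,1) p3@(1,0) p4@(4,2) -> at (1,0): 1 [p3], cum=1
Step 2: p0@(1,0) p1@(3,4) p2@ESC p3@ESC p4@(3,2) -> at (1,0): 1 [p0], cum=2
Step 3: p0@ESC p1@(2,4) p2@ESC p3@ESC p4@(2,2) -> at (1,0): 0 [-], cum=2
Step 4: p0@ESC p1@(1,4) p2@ESC p3@ESC p4@(1,2) -> at (1,0): 0 [-], cum=2
Step 5: p0@ESC p1@(0,4) p2@ESC p3@ESC p4@(0,2) -> at (1,0): 0 [-], cum=2
Step 6: p0@ESC p1@(0,3) p2@ESC p3@ESC p4@(0,1) -> at (1,0): 0 [-], cum=2
Step 7: p0@ESC p1@(0,2) p2@ESC p3@ESC p4@ESC -> at (1,0): 0 [-], cum=2
Step 8: p0@ESC p1@(0,1) p2@ESC p3@ESC p4@ESC -> at (1,0): 0 [-], cum=2
Step 9: p0@ESC p1@ESC p2@ESC p3@ESC p4@ESC -> at (1,0): 0 [-], cum=2
Total visits = 2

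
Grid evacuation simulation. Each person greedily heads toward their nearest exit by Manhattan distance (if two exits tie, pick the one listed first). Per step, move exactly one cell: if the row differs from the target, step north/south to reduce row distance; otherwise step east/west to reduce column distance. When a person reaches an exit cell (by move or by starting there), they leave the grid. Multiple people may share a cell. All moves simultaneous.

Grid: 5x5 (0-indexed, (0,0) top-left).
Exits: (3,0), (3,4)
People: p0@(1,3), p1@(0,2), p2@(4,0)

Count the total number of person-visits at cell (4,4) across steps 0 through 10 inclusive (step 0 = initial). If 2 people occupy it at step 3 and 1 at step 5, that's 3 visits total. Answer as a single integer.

Step 0: p0@(1,3) p1@(0,2) p2@(4,0) -> at (4,4): 0 [-], cum=0
Step 1: p0@(2,3) p1@(1,2) p2@ESC -> at (4,4): 0 [-], cum=0
Step 2: p0@(3,3) p1@(2,2) p2@ESC -> at (4,4): 0 [-], cum=0
Step 3: p0@ESC p1@(3,2) p2@ESC -> at (4,4): 0 [-], cum=0
Step 4: p0@ESC p1@(3,1) p2@ESC -> at (4,4): 0 [-], cum=0
Step 5: p0@ESC p1@ESC p2@ESC -> at (4,4): 0 [-], cum=0
Total visits = 0

Answer: 0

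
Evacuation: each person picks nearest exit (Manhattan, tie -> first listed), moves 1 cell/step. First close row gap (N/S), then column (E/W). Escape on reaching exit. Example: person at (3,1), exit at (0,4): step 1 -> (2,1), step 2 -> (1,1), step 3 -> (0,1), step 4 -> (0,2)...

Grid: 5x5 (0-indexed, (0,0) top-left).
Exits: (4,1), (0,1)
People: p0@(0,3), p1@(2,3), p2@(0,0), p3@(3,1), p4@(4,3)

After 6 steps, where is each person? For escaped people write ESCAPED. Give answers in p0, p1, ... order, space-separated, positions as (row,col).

Step 1: p0:(0,3)->(0,2) | p1:(2,3)->(3,3) | p2:(0,0)->(0,1)->EXIT | p3:(3,1)->(4,1)->EXIT | p4:(4,3)->(4,2)
Step 2: p0:(0,2)->(0,1)->EXIT | p1:(3,3)->(4,3) | p2:escaped | p3:escaped | p4:(4,2)->(4,1)->EXIT
Step 3: p0:escaped | p1:(4,3)->(4,2) | p2:escaped | p3:escaped | p4:escaped
Step 4: p0:escaped | p1:(4,2)->(4,1)->EXIT | p2:escaped | p3:escaped | p4:escaped

ESCAPED ESCAPED ESCAPED ESCAPED ESCAPED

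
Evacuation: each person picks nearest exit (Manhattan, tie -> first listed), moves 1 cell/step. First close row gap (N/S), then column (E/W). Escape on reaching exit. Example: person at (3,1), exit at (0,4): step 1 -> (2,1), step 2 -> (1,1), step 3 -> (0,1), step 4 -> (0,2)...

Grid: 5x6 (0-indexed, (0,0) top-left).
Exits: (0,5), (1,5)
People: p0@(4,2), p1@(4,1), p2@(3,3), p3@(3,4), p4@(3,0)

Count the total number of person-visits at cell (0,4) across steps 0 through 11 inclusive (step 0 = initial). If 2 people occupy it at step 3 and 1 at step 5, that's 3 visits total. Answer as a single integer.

Step 0: p0@(4,2) p1@(4,1) p2@(3,3) p3@(3,4) p4@(3,0) -> at (0,4): 0 [-], cum=0
Step 1: p0@(3,2) p1@(3,1) p2@(2,3) p3@(2,4) p4@(2,0) -> at (0,4): 0 [-], cum=0
Step 2: p0@(2,2) p1@(2,1) p2@(1,3) p3@(1,4) p4@(1,0) -> at (0,4): 0 [-], cum=0
Step 3: p0@(1,2) p1@(1,1) p2@(1,4) p3@ESC p4@(1,1) -> at (0,4): 0 [-], cum=0
Step 4: p0@(1,3) p1@(1,2) p2@ESC p3@ESC p4@(1,2) -> at (0,4): 0 [-], cum=0
Step 5: p0@(1,4) p1@(1,3) p2@ESC p3@ESC p4@(1,3) -> at (0,4): 0 [-], cum=0
Step 6: p0@ESC p1@(1,4) p2@ESC p3@ESC p4@(1,4) -> at (0,4): 0 [-], cum=0
Step 7: p0@ESC p1@ESC p2@ESC p3@ESC p4@ESC -> at (0,4): 0 [-], cum=0
Total visits = 0

Answer: 0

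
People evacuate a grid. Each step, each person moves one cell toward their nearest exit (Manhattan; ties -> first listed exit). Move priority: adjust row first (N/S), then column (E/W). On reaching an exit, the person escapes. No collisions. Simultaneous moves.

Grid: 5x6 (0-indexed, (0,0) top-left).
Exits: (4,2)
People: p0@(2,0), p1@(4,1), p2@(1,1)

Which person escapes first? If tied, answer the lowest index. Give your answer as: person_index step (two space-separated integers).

Step 1: p0:(2,0)->(3,0) | p1:(4,1)->(4,2)->EXIT | p2:(1,1)->(2,1)
Step 2: p0:(3,0)->(4,0) | p1:escaped | p2:(2,1)->(3,1)
Step 3: p0:(4,0)->(4,1) | p1:escaped | p2:(3,1)->(4,1)
Step 4: p0:(4,1)->(4,2)->EXIT | p1:escaped | p2:(4,1)->(4,2)->EXIT
Exit steps: [4, 1, 4]
First to escape: p1 at step 1

Answer: 1 1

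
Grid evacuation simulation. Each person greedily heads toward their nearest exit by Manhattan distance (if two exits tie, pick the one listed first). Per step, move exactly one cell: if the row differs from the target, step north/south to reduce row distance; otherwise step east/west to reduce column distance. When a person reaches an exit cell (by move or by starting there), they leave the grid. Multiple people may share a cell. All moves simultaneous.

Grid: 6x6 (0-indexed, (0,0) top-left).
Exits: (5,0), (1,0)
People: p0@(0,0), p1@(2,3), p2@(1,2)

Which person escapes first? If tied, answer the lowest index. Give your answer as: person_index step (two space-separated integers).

Step 1: p0:(0,0)->(1,0)->EXIT | p1:(2,3)->(1,3) | p2:(1,2)->(1,1)
Step 2: p0:escaped | p1:(1,3)->(1,2) | p2:(1,1)->(1,0)->EXIT
Step 3: p0:escaped | p1:(1,2)->(1,1) | p2:escaped
Step 4: p0:escaped | p1:(1,1)->(1,0)->EXIT | p2:escaped
Exit steps: [1, 4, 2]
First to escape: p0 at step 1

Answer: 0 1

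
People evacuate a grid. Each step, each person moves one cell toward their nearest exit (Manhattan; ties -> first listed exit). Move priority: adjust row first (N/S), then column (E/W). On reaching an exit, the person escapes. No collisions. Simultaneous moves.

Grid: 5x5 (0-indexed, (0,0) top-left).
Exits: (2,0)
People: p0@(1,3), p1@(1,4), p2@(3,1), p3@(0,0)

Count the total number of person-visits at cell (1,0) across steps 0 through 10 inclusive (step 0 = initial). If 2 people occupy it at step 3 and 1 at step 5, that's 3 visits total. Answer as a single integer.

Answer: 1

Derivation:
Step 0: p0@(1,3) p1@(1,4) p2@(3,1) p3@(0,0) -> at (1,0): 0 [-], cum=0
Step 1: p0@(2,3) p1@(2,4) p2@(2,1) p3@(1,0) -> at (1,0): 1 [p3], cum=1
Step 2: p0@(2,2) p1@(2,3) p2@ESC p3@ESC -> at (1,0): 0 [-], cum=1
Step 3: p0@(2,1) p1@(2,2) p2@ESC p3@ESC -> at (1,0): 0 [-], cum=1
Step 4: p0@ESC p1@(2,1) p2@ESC p3@ESC -> at (1,0): 0 [-], cum=1
Step 5: p0@ESC p1@ESC p2@ESC p3@ESC -> at (1,0): 0 [-], cum=1
Total visits = 1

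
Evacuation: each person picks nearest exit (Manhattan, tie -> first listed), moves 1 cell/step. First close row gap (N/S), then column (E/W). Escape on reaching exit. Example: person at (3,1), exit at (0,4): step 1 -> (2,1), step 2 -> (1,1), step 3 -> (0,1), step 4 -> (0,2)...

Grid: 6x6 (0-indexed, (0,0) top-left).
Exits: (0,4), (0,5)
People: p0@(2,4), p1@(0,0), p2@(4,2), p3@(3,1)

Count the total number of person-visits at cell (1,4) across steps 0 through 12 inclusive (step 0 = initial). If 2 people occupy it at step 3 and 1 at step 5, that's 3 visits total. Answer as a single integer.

Step 0: p0@(2,4) p1@(0,0) p2@(4,2) p3@(3,1) -> at (1,4): 0 [-], cum=0
Step 1: p0@(1,4) p1@(0,1) p2@(3,2) p3@(2,1) -> at (1,4): 1 [p0], cum=1
Step 2: p0@ESC p1@(0,2) p2@(2,2) p3@(1,1) -> at (1,4): 0 [-], cum=1
Step 3: p0@ESC p1@(0,3) p2@(1,2) p3@(0,1) -> at (1,4): 0 [-], cum=1
Step 4: p0@ESC p1@ESC p2@(0,2) p3@(0,2) -> at (1,4): 0 [-], cum=1
Step 5: p0@ESC p1@ESC p2@(0,3) p3@(0,3) -> at (1,4): 0 [-], cum=1
Step 6: p0@ESC p1@ESC p2@ESC p3@ESC -> at (1,4): 0 [-], cum=1
Total visits = 1

Answer: 1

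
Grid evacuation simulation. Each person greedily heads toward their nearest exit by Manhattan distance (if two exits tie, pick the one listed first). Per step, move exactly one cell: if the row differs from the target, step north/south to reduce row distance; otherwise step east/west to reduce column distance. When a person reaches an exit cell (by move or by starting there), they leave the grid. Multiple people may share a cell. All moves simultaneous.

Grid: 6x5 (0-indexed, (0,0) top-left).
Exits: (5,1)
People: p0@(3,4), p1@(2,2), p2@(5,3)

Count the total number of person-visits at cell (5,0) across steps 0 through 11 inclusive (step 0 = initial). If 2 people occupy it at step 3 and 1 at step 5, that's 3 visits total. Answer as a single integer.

Step 0: p0@(3,4) p1@(2,2) p2@(5,3) -> at (5,0): 0 [-], cum=0
Step 1: p0@(4,4) p1@(3,2) p2@(5,2) -> at (5,0): 0 [-], cum=0
Step 2: p0@(5,4) p1@(4,2) p2@ESC -> at (5,0): 0 [-], cum=0
Step 3: p0@(5,3) p1@(5,2) p2@ESC -> at (5,0): 0 [-], cum=0
Step 4: p0@(5,2) p1@ESC p2@ESC -> at (5,0): 0 [-], cum=0
Step 5: p0@ESC p1@ESC p2@ESC -> at (5,0): 0 [-], cum=0
Total visits = 0

Answer: 0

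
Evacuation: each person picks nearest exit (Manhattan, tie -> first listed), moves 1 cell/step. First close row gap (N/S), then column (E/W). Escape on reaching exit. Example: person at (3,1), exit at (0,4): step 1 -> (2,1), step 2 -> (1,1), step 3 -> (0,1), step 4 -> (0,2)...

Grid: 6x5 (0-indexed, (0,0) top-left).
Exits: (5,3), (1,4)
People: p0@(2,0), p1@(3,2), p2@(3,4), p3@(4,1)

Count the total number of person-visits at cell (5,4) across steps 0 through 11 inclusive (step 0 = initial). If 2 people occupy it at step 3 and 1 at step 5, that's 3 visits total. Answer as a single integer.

Step 0: p0@(2,0) p1@(3,2) p2@(3,4) p3@(4,1) -> at (5,4): 0 [-], cum=0
Step 1: p0@(1,0) p1@(4,2) p2@(2,4) p3@(5,1) -> at (5,4): 0 [-], cum=0
Step 2: p0@(1,1) p1@(5,2) p2@ESC p3@(5,2) -> at (5,4): 0 [-], cum=0
Step 3: p0@(1,2) p1@ESC p2@ESC p3@ESC -> at (5,4): 0 [-], cum=0
Step 4: p0@(1,3) p1@ESC p2@ESC p3@ESC -> at (5,4): 0 [-], cum=0
Step 5: p0@ESC p1@ESC p2@ESC p3@ESC -> at (5,4): 0 [-], cum=0
Total visits = 0

Answer: 0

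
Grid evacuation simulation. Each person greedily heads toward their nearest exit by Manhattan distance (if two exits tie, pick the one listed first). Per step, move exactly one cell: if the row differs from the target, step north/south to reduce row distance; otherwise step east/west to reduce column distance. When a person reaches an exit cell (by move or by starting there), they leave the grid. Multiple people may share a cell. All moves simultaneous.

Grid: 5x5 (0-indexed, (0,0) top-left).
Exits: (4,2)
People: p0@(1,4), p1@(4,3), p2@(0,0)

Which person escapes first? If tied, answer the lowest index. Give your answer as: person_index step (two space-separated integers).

Step 1: p0:(1,4)->(2,4) | p1:(4,3)->(4,2)->EXIT | p2:(0,0)->(1,0)
Step 2: p0:(2,4)->(3,4) | p1:escaped | p2:(1,0)->(2,0)
Step 3: p0:(3,4)->(4,4) | p1:escaped | p2:(2,0)->(3,0)
Step 4: p0:(4,4)->(4,3) | p1:escaped | p2:(3,0)->(4,0)
Step 5: p0:(4,3)->(4,2)->EXIT | p1:escaped | p2:(4,0)->(4,1)
Step 6: p0:escaped | p1:escaped | p2:(4,1)->(4,2)->EXIT
Exit steps: [5, 1, 6]
First to escape: p1 at step 1

Answer: 1 1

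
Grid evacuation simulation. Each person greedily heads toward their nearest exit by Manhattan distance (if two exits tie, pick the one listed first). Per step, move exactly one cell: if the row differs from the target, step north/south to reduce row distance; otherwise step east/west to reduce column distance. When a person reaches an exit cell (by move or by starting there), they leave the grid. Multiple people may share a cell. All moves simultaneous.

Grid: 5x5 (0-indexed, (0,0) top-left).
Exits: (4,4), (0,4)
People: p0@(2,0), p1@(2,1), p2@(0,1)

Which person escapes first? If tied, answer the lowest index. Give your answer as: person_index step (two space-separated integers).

Answer: 2 3

Derivation:
Step 1: p0:(2,0)->(3,0) | p1:(2,1)->(3,1) | p2:(0,1)->(0,2)
Step 2: p0:(3,0)->(4,0) | p1:(3,1)->(4,1) | p2:(0,2)->(0,3)
Step 3: p0:(4,0)->(4,1) | p1:(4,1)->(4,2) | p2:(0,3)->(0,4)->EXIT
Step 4: p0:(4,1)->(4,2) | p1:(4,2)->(4,3) | p2:escaped
Step 5: p0:(4,2)->(4,3) | p1:(4,3)->(4,4)->EXIT | p2:escaped
Step 6: p0:(4,3)->(4,4)->EXIT | p1:escaped | p2:escaped
Exit steps: [6, 5, 3]
First to escape: p2 at step 3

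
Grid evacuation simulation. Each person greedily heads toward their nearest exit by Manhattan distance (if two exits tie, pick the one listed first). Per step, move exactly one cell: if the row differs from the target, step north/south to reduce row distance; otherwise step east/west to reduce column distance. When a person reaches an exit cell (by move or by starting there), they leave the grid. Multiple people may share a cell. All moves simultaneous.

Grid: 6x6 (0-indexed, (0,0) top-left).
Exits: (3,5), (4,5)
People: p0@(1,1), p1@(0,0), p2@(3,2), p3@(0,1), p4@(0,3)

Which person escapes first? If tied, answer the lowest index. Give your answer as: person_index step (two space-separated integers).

Answer: 2 3

Derivation:
Step 1: p0:(1,1)->(2,1) | p1:(0,0)->(1,0) | p2:(3,2)->(3,3) | p3:(0,1)->(1,1) | p4:(0,3)->(1,3)
Step 2: p0:(2,1)->(3,1) | p1:(1,0)->(2,0) | p2:(3,3)->(3,4) | p3:(1,1)->(2,1) | p4:(1,3)->(2,3)
Step 3: p0:(3,1)->(3,2) | p1:(2,0)->(3,0) | p2:(3,4)->(3,5)->EXIT | p3:(2,1)->(3,1) | p4:(2,3)->(3,3)
Step 4: p0:(3,2)->(3,3) | p1:(3,0)->(3,1) | p2:escaped | p3:(3,1)->(3,2) | p4:(3,3)->(3,4)
Step 5: p0:(3,3)->(3,4) | p1:(3,1)->(3,2) | p2:escaped | p3:(3,2)->(3,3) | p4:(3,4)->(3,5)->EXIT
Step 6: p0:(3,4)->(3,5)->EXIT | p1:(3,2)->(3,3) | p2:escaped | p3:(3,3)->(3,4) | p4:escaped
Step 7: p0:escaped | p1:(3,3)->(3,4) | p2:escaped | p3:(3,4)->(3,5)->EXIT | p4:escaped
Step 8: p0:escaped | p1:(3,4)->(3,5)->EXIT | p2:escaped | p3:escaped | p4:escaped
Exit steps: [6, 8, 3, 7, 5]
First to escape: p2 at step 3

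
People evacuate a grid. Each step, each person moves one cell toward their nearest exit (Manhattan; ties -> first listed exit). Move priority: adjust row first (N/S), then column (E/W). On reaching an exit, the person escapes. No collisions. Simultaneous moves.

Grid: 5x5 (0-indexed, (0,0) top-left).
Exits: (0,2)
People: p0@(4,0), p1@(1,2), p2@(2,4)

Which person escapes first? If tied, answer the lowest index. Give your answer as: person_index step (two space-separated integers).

Answer: 1 1

Derivation:
Step 1: p0:(4,0)->(3,0) | p1:(1,2)->(0,2)->EXIT | p2:(2,4)->(1,4)
Step 2: p0:(3,0)->(2,0) | p1:escaped | p2:(1,4)->(0,4)
Step 3: p0:(2,0)->(1,0) | p1:escaped | p2:(0,4)->(0,3)
Step 4: p0:(1,0)->(0,0) | p1:escaped | p2:(0,3)->(0,2)->EXIT
Step 5: p0:(0,0)->(0,1) | p1:escaped | p2:escaped
Step 6: p0:(0,1)->(0,2)->EXIT | p1:escaped | p2:escaped
Exit steps: [6, 1, 4]
First to escape: p1 at step 1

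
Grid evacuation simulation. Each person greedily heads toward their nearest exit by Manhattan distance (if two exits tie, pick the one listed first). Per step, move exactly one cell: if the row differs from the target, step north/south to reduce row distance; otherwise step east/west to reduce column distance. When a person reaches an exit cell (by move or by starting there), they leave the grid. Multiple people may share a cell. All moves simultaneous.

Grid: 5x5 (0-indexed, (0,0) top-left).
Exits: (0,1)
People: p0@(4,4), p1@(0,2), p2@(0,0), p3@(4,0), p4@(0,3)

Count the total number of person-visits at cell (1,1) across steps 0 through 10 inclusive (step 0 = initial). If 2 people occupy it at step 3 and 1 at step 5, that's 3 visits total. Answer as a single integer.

Answer: 0

Derivation:
Step 0: p0@(4,4) p1@(0,2) p2@(0,0) p3@(4,0) p4@(0,3) -> at (1,1): 0 [-], cum=0
Step 1: p0@(3,4) p1@ESC p2@ESC p3@(3,0) p4@(0,2) -> at (1,1): 0 [-], cum=0
Step 2: p0@(2,4) p1@ESC p2@ESC p3@(2,0) p4@ESC -> at (1,1): 0 [-], cum=0
Step 3: p0@(1,4) p1@ESC p2@ESC p3@(1,0) p4@ESC -> at (1,1): 0 [-], cum=0
Step 4: p0@(0,4) p1@ESC p2@ESC p3@(0,0) p4@ESC -> at (1,1): 0 [-], cum=0
Step 5: p0@(0,3) p1@ESC p2@ESC p3@ESC p4@ESC -> at (1,1): 0 [-], cum=0
Step 6: p0@(0,2) p1@ESC p2@ESC p3@ESC p4@ESC -> at (1,1): 0 [-], cum=0
Step 7: p0@ESC p1@ESC p2@ESC p3@ESC p4@ESC -> at (1,1): 0 [-], cum=0
Total visits = 0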